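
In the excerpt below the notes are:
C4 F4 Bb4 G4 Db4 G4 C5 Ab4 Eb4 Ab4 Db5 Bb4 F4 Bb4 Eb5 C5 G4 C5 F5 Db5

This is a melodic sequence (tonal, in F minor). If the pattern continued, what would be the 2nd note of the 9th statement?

G5

The unit is 4 notes. Position-2 pitches of the 5 shown cells: F4, G4, Ab4, Bb4, C5.
Extending up a 2nd: Db5 → Eb5 → F5 → G5.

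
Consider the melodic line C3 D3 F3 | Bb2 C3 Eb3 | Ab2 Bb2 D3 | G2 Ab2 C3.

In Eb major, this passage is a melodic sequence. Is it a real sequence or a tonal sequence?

tonal

Every note is diatonic to Eb major.
Cell 1 has +3 semitones from note 2 to 3, but cell 3 has +4 — the interval quality changes while the contour stays the same, which is the hallmark of a tonal sequence.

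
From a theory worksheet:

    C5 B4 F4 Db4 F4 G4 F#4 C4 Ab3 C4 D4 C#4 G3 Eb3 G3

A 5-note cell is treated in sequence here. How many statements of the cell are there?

15 notes in groups of 5 gives 15/5 = 3 statements.
Starts: C5, G4, D4 — each down a 4th.

3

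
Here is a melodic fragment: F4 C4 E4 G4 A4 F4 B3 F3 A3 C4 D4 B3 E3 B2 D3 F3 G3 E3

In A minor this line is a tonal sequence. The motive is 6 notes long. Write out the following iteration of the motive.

Unit = 6 notes; the statements start on F4, B3, E3, moving down a 5th each time.
Statement 4 starts on A2 and keeps the same diatonic contour: A2 E2 G2 B2 C3 A2.

A2 E2 G2 B2 C3 A2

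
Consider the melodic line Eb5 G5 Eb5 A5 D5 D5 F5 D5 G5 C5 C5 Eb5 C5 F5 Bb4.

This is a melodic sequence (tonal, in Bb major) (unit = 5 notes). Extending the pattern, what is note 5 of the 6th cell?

Grouping in 5s, the 5th note of each cell is D5, C5, Bb4.
Each moves down a 2nd. Continuing: A4 → G4 → F4.

F4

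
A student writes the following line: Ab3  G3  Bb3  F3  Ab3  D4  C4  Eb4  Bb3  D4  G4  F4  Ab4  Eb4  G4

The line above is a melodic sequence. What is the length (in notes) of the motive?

Try groups of 5 (3 cells in 15 notes):
Ab3 G3 Bb3 F3 Ab3 | D4 C4 Eb4 Bb3 D4 | G4 F4 Ab4 Eb4 G4
That's a consistent up a 4th shift per cell, and no other grouping gives one.

5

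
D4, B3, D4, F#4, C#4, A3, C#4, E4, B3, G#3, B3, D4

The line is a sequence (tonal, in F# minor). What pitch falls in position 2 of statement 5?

E3

The unit is 4 notes. Position-2 pitches of the 3 shown cells: B3, A3, G#3.
Carrying that down a 2nd forward: F#3 → E3.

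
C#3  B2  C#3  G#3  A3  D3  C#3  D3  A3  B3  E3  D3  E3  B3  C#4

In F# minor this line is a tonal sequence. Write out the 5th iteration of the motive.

Unit = 5 notes; the statements start on C#3, D3, E3, moving up a 2nd each time.
Continuing the starts: F#3 → G#3.
So cell 5 is G#3 F#3 G#3 D4 E4.

G#3 F#3 G#3 D4 E4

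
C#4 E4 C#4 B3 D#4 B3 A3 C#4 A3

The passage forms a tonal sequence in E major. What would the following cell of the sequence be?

With a 3-note motive the entries are C#4, B3, A3, each down a 2nd from the previous.
So cell 4 is G#3 B3 G#3.

G#3 B3 G#3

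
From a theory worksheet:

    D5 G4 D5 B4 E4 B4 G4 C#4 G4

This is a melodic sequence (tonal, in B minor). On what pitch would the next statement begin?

Taking 3-note groups, the heads are D5, B4, G4: the pattern moves down a 3rd.
One more step down a 3rd gives E4.

E4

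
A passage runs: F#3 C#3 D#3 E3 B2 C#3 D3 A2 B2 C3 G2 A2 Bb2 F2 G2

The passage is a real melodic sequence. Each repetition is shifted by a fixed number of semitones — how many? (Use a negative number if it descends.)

The 3-note cells begin on F#3, E3, D3, C3, Bb2 — each down a 2nd from the last.
Counting half-steps from F#3 to E3: -2.

-2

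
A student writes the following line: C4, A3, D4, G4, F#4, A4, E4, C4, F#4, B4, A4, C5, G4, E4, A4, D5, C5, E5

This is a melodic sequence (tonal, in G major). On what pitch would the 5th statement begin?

D5

Taking 6-note groups, the heads are C4, E4, G4: the pattern moves up a 3rd.
Continuing: B4 → D5. Statement 5 starts on D5.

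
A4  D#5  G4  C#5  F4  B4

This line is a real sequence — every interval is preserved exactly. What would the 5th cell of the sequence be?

Db4 G4

With a 2-note motive the entries are A4, G4, F4, each down a 2nd from the previous.
Continuing the starts: Eb4 → Db4.
So cell 5 is Db4 G4.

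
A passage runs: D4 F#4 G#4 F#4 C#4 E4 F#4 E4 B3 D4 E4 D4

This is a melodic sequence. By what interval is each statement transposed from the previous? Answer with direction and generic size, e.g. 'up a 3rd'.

The 4-note cells begin on D4, C#4, B3 — each down a 2nd from the last.
D4 to C#4 is down a 2nd.

down a 2nd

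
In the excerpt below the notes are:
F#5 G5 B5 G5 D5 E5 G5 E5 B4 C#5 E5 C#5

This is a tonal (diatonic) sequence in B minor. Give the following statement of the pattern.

G4 A4 C#5 A4

The 4-note cells begin on F#5, D5, B4 — each down a 3rd from the last.
From G4 the diatonic shape gives G4 A4 C#5 A4.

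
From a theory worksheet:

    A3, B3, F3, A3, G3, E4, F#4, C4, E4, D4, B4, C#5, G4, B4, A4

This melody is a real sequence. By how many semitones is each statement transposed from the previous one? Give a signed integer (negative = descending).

Unit = 5 notes; the statements start on A3, E4, B4, moving up a 5th each time.
A3 to E4 spans +7 semitones.

7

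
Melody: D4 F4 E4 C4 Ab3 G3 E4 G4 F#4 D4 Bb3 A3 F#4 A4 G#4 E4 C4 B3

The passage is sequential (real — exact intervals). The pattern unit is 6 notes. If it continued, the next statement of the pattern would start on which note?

G#4

With a 6-note motive the entries are D4, E4, F#4, each up a 2nd from the previous.
One more step up a 2nd gives G#4.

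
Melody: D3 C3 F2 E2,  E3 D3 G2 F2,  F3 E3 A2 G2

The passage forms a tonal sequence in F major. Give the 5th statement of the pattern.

A3 G3 C3 Bb2

Unit = 4 notes; the statements start on D3, E3, F3, moving up a 2nd each time.
Carrying on: G3 → A3.
So cell 5 is A3 G3 C3 Bb2.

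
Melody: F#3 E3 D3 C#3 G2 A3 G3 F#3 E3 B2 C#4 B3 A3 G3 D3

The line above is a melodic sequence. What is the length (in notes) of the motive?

15 notes total. Splitting into 3 groups of 5:
F#3 E3 D3 C#3 G2 | A3 G3 F#3 E3 B2 | C#4 B3 A3 G3 D3
Each cell is the previous one up a 3rd — so the unit is 5 notes.

5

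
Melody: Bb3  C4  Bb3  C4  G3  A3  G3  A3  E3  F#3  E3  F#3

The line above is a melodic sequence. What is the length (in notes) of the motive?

4

There are 12 notes; a 4-note unit gives 3 cells:
Bb3 C4 Bb3 C4 | G3 A3 G3 A3 | E3 F#3 E3 F#3
Every group is a transposition down a 3rd of the one before; no shorter unit works.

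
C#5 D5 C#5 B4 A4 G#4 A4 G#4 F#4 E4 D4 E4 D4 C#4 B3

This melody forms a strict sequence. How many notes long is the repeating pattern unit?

15 notes total. Splitting into 3 groups of 5:
C#5 D5 C#5 B4 A4 | G#4 A4 G#4 F#4 E4 | D4 E4 D4 C#4 B3
Each cell is the previous one down a 4th — so the unit is 5 notes.

5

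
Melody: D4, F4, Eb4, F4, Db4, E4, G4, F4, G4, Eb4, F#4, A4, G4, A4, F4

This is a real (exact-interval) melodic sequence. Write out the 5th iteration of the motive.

A#4 C#5 B4 C#5 A4

With a 5-note motive the entries are D4, E4, F#4, each up a 2nd from the previous.
Continuing the starts: G#4 → A#4.
So cell 5 is A#4 C#5 B4 C#5 A4.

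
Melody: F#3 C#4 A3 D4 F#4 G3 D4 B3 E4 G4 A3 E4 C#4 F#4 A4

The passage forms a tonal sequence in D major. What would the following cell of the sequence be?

Unit = 5 notes; the statements start on F#3, G3, A3, moving up a 2nd each time.
From B3 the diatonic shape gives B3 F#4 D4 G4 B4.

B3 F#4 D4 G4 B4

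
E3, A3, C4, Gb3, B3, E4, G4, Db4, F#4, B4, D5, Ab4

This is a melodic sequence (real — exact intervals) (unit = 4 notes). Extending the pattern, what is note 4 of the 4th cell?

Eb5

The unit is 4 notes. Position-4 pitches of the 3 shown cells: Gb3, Db4, Ab4.
From Ab4, up a 5th gives Eb5.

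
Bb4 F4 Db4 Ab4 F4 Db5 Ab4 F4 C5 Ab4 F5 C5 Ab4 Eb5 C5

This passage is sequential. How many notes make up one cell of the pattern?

5

Try groups of 5 (3 cells in 15 notes):
Bb4 F4 Db4 Ab4 F4 | Db5 Ab4 F4 C5 Ab4 | F5 C5 Ab4 Eb5 C5
That's a consistent up a 3rd shift per cell, and no other grouping gives one.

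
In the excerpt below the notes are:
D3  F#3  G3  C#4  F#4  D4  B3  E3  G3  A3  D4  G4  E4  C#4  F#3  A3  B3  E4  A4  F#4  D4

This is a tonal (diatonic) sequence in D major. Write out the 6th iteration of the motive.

B3 D4 E4 A4 D5 B4 G4

Unit = 7 notes; the statements start on D3, E3, F#3, moving up a 2nd each time.
Continuing the starts: G3 → A3 → B3.
Statement 6 starts on B3 and keeps the same diatonic contour: B3 D4 E4 A4 D5 B4 G4.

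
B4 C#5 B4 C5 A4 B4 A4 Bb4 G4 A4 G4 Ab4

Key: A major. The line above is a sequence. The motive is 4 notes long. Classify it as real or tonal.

Each cell has the same semitone pattern (2, -2, 1) — intervals are preserved exactly.
And C5 lies outside A major, so the sequence is real rather than tonal.

real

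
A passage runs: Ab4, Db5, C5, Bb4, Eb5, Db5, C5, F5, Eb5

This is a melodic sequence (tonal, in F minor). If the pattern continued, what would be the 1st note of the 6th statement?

F5

The unit is 3 notes. Position-1 pitches of the 3 shown cells: Ab4, Bb4, C5.
Each moves up a 2nd. Continuing: Db5 → Eb5 → F5.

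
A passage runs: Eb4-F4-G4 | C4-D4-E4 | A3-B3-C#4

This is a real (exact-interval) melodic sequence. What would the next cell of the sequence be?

F#3 G#3 A#3

Unit = 3 notes; the statements start on Eb4, C4, A3, moving down a 3rd each time.
So cell 4 is F#3 G#3 A#3.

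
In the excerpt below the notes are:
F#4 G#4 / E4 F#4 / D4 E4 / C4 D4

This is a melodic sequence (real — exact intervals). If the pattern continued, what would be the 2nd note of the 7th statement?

Ab3

With 2-note cells, note 2 of each statement runs G#4, F#4, E4, D4.
Carrying that down a 2nd forward: C4 → Bb3 → Ab3.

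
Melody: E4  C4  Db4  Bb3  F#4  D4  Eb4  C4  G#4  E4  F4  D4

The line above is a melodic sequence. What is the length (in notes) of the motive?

4

12 notes total. Splitting into 3 groups of 4:
E4 C4 Db4 Bb3 | F#4 D4 Eb4 C4 | G#4 E4 F4 D4
Every group is a transposition up a 2nd of the one before; no shorter unit works.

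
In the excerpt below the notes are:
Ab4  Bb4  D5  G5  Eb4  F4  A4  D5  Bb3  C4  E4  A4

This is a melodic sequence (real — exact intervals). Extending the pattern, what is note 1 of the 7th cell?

Grouping in 4s, the 1st note of each cell is Ab4, Eb4, Bb3.
Extending down a 4th: F3 → C3 → G2 → D2.

D2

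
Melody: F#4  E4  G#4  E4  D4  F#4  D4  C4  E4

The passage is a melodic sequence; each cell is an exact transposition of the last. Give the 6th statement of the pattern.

Unit = 3 notes; the statements start on F#4, E4, D4, moving down a 2nd each time.
Carrying on: C4 → Bb3 → Ab3.
From Ab3 the exact shape gives Ab3 Gb3 Bb3.

Ab3 Gb3 Bb3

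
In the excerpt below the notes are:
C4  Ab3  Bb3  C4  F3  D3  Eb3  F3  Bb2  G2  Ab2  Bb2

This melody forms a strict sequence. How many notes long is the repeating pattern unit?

Try groups of 4 (3 cells in 12 notes):
C4 Ab3 Bb3 C4 | F3 D3 Eb3 F3 | Bb2 G2 Ab2 Bb2
That's a consistent down a 5th shift per cell, and no other grouping gives one.

4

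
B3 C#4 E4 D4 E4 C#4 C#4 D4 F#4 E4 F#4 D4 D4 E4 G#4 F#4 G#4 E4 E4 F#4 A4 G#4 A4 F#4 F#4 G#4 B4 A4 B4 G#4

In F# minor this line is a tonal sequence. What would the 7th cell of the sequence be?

A4 B4 D5 C#5 D5 B4

Taking 6-note groups, the heads are B3, C#4, D4, E4, F#4: the pattern moves up a 2nd.
Continuing the starts: G#4 → A4.
So cell 7 is A4 B4 D5 C#5 D5 B4.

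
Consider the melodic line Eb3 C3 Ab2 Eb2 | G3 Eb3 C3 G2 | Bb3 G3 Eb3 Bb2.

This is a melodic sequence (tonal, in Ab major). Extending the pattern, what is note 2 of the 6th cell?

With 4-note cells, note 2 of each statement runs C3, Eb3, G3.
Carrying that up a 3rd forward: Bb3 → Db4 → F4.

F4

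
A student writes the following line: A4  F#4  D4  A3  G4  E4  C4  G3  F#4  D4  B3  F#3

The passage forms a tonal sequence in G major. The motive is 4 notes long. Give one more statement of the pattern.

E4 C4 A3 E3

With a 4-note motive the entries are A4, G4, F#4, each down a 2nd from the previous.
Statement 4 starts on E4 and keeps the same diatonic contour: E4 C4 A3 E3.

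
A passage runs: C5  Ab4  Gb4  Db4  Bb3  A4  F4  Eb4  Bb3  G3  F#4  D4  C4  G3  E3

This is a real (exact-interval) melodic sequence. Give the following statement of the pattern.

D#4 B3 A3 E3 C#3

With a 5-note motive the entries are C5, A4, F#4, each down a 3rd from the previous.
Statement 4 starts on D#4 and keeps the same exact contour: D#4 B3 A3 E3 C#3.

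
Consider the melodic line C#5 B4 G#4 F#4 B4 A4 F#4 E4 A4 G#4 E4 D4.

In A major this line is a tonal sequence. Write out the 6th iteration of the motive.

Unit = 4 notes; the statements start on C#5, B4, A4, moving down a 2nd each time.
Extending down a 2nd: G#4 → F#4 → E4.
Statement 6 starts on E4 and keeps the same diatonic contour: E4 D4 B3 A3.

E4 D4 B3 A3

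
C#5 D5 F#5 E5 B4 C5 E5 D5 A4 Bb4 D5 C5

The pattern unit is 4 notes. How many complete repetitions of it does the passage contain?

12 notes in groups of 4 gives 12/4 = 3 statements.
Starts: C#5, B4, A4 — each down a 2nd.

3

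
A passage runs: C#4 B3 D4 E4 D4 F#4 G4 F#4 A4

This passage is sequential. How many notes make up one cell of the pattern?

3

9 notes total. Splitting into 3 groups of 3:
C#4 B3 D4 | E4 D4 F#4 | G4 F#4 A4
Each cell is the previous one up a 3rd — so the unit is 3 notes.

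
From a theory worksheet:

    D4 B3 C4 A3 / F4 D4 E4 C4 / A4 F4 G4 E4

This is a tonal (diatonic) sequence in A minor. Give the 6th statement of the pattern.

G5 E5 F5 D5

Unit = 4 notes; the statements start on D4, F4, A4, moving up a 3rd each time.
Extending up a 3rd: C5 → E5 → G5.
From G5 the diatonic shape gives G5 E5 F5 D5.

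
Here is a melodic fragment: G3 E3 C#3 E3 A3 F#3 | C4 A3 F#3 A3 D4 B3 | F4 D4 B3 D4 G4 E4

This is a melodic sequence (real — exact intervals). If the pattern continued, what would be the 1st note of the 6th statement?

Ab5

Grouping in 6s, the 1st note of each cell is G3, C4, F4.
Carrying that up a 4th forward: Bb4 → Eb5 → Ab5.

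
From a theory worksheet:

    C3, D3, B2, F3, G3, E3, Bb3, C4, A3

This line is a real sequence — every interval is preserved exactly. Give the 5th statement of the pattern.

The 3-note cells begin on C3, F3, Bb3 — each up a 4th from the last.
Continuing the starts: Eb4 → Ab4.
Statement 5 starts on Ab4 and keeps the same exact contour: Ab4 Bb4 G4.

Ab4 Bb4 G4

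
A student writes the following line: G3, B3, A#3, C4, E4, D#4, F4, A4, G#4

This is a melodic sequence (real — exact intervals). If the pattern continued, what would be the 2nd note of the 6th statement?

With 3-note cells, note 2 of each statement runs B3, E4, A4.
Extending up a 4th: D5 → G5 → C6.

C6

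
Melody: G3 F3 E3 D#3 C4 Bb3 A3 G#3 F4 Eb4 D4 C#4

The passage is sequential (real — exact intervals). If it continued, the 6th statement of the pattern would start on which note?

Ab5

With a 4-note motive the entries are G3, C4, F4, each up a 4th from the previous.
Continuing: Bb4 → Eb5 → Ab5. Statement 6 starts on Ab5.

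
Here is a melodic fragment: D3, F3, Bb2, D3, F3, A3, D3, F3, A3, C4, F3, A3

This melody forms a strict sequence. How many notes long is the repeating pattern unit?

Try groups of 4 (3 cells in 12 notes):
D3 F3 Bb2 D3 | F3 A3 D3 F3 | A3 C4 F3 A3
That's a consistent up a 3rd shift per cell, and no other grouping gives one.

4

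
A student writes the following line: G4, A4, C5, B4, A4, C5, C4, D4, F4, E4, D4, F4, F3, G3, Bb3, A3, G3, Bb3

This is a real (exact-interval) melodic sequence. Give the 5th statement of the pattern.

The 6-note cells begin on G4, C4, F3 — each down a 5th from the last.
Extending down a 5th: Bb2 → Eb2.
Statement 5 starts on Eb2 and keeps the same exact contour: Eb2 F2 Ab2 G2 F2 Ab2.

Eb2 F2 Ab2 G2 F2 Ab2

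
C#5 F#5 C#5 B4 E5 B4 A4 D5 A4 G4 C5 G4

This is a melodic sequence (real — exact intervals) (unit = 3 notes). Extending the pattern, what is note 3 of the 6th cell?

The unit is 3 notes. Position-3 pitches of the 4 shown cells: C#5, B4, A4, G4.
Carrying that down a 2nd forward: F4 → Eb4.

Eb4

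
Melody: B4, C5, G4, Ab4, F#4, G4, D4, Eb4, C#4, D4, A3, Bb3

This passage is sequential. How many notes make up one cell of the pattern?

There are 12 notes; a 4-note unit gives 3 cells:
B4 C5 G4 Ab4 | F#4 G4 D4 Eb4 | C#4 D4 A3 Bb3
Each cell is the previous one down a 4th — so the unit is 4 notes.

4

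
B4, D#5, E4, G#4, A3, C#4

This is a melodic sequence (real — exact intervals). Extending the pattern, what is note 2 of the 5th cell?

B2

The unit is 2 notes. Position-2 pitches of the 3 shown cells: D#5, G#4, C#4.
Extending down a 5th: F#3 → B2.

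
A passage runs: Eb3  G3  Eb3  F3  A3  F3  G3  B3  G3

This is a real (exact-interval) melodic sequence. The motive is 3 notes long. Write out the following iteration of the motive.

With a 3-note motive the entries are Eb3, F3, G3, each up a 2nd from the previous.
So cell 4 is A3 C#4 A3.

A3 C#4 A3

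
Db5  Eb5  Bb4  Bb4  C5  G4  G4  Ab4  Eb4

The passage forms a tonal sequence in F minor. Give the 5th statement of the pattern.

The 3-note cells begin on Db5, Bb4, G4 — each down a 3rd from the last.
Continuing the starts: Eb4 → C4.
From C4 the diatonic shape gives C4 Db4 Ab3.

C4 Db4 Ab3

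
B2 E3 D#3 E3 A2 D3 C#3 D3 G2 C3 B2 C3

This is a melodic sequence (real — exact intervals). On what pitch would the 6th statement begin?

Unit = 4 notes; the statements start on B2, A2, G2, moving down a 2nd each time.
Extending the heads down a 2nd: F2 → Eb2 → Db2.

Db2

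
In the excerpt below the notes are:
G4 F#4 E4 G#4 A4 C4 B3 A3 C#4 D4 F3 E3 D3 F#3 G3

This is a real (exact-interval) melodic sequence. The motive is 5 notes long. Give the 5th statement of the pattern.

Taking 5-note groups, the heads are G4, C4, F3: the pattern moves down a 5th.
Carrying on: Bb2 → Eb2.
So cell 5 is Eb2 D2 C2 E2 F2.

Eb2 D2 C2 E2 F2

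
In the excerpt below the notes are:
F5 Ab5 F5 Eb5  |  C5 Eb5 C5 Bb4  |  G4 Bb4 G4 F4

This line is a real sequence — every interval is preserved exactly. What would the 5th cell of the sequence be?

A3 C4 A3 G3

With a 4-note motive the entries are F5, C5, G4, each down a 4th from the previous.
Extending down a 4th: D4 → A3.
Statement 5 starts on A3 and keeps the same exact contour: A3 C4 A3 G3.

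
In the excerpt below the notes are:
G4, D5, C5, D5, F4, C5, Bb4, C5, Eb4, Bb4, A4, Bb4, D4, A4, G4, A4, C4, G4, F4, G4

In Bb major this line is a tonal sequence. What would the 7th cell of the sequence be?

A3 Eb4 D4 Eb4

The 4-note cells begin on G4, F4, Eb4, D4, C4 — each down a 2nd from the last.
Continuing the starts: Bb3 → A3.
So cell 7 is A3 Eb4 D4 Eb4.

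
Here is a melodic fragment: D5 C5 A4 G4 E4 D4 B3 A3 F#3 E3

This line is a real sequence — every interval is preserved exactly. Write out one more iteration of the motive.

C#3 B2

Taking 2-note groups, the heads are D5, A4, E4, B3, F#3: the pattern moves down a 4th.
From C#3 the exact shape gives C#3 B2.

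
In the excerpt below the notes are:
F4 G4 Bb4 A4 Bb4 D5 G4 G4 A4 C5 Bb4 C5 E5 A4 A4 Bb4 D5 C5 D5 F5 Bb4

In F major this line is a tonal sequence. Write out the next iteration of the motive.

With a 7-note motive the entries are F4, G4, A4, each up a 2nd from the previous.
Statement 4 starts on Bb4 and keeps the same diatonic contour: Bb4 C5 E5 D5 E5 G5 C5.

Bb4 C5 E5 D5 E5 G5 C5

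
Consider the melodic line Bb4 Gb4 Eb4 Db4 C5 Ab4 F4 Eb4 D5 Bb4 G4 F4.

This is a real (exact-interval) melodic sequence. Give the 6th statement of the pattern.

G#5 E5 C#5 B4

The 4-note cells begin on Bb4, C5, D5 — each up a 2nd from the last.
Carrying on: E5 → F#5 → G#5.
So cell 6 is G#5 E5 C#5 B4.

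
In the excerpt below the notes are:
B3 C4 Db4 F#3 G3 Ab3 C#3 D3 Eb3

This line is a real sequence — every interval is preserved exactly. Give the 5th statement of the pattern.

D#2 E2 F2

Taking 3-note groups, the heads are B3, F#3, C#3: the pattern moves down a 4th.
Extending down a 4th: G#2 → D#2.
So cell 5 is D#2 E2 F2.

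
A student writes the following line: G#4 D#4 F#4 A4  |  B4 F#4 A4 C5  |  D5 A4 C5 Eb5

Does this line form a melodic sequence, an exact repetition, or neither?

sequence

Each 4-note cell is the previous one transposed up a 3rd.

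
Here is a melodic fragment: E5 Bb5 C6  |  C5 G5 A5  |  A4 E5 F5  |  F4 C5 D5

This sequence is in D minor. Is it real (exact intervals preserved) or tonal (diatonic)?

Every note is diatonic to D minor.
Cell 1 has +6 semitones from note 1 to 2, but cell 2 has +7 — the interval quality changes while the contour stays the same, which is the hallmark of a tonal sequence.

tonal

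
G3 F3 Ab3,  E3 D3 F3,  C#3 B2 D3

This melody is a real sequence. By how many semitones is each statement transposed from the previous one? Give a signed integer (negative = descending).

Unit = 3 notes; the statements start on G3, E3, C#3, moving down a 3rd each time.
G3→E3 is 52 − 55 = -3 semitones.

-3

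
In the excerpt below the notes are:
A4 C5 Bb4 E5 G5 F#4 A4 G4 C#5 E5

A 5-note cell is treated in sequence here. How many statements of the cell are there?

2

10 notes in groups of 5 gives 10/5 = 2 statements.
Starts: A4, F#4 — each down a 3rd.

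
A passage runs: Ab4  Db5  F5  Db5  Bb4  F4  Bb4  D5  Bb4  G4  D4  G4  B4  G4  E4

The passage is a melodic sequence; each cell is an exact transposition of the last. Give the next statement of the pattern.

B3 E4 G#4 E4 C#4

Unit = 5 notes; the statements start on Ab4, F4, D4, moving down a 3rd each time.
From B3 the exact shape gives B3 E4 G#4 E4 C#4.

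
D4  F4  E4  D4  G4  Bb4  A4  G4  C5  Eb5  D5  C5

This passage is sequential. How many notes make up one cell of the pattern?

Try groups of 4 (3 cells in 12 notes):
D4 F4 E4 D4 | G4 Bb4 A4 G4 | C5 Eb5 D5 C5
Every group is a transposition up a 4th of the one before; no shorter unit works.

4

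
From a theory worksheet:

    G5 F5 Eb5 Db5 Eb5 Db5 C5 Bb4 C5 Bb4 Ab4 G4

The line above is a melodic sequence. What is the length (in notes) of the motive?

4

12 notes total. Splitting into 3 groups of 4:
G5 F5 Eb5 Db5 | Eb5 Db5 C5 Bb4 | C5 Bb4 Ab4 G4
Every group is a transposition down a 3rd of the one before; no shorter unit works.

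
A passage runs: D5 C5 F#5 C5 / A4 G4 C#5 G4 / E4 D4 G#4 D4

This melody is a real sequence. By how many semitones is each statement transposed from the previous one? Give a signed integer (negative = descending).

-5

Unit = 4 notes; the statements start on D5, A4, E4, moving down a 4th each time.
Counting half-steps from D5 to A4: -5.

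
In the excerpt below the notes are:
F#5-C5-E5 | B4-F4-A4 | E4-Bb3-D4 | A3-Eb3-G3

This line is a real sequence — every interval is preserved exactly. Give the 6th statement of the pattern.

G2 Db2 F2

With a 3-note motive the entries are F#5, B4, E4, A3, each down a 5th from the previous.
Continuing the starts: D3 → G2.
From G2 the exact shape gives G2 Db2 F2.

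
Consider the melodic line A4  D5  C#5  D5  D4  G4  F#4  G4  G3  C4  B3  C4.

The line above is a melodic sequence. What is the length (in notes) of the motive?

4

12 notes total. Splitting into 3 groups of 4:
A4 D5 C#5 D5 | D4 G4 F#4 G4 | G3 C4 B3 C4
Every group is a transposition down a 5th of the one before; no shorter unit works.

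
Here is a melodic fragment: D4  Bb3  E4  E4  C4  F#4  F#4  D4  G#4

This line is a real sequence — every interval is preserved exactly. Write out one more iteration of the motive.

G#4 E4 A#4

With a 3-note motive the entries are D4, E4, F#4, each up a 2nd from the previous.
From G#4 the exact shape gives G#4 E4 A#4.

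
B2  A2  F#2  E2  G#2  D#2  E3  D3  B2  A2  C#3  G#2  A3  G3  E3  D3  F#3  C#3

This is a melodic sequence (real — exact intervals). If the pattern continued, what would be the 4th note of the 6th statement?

Grouping in 6s, the 4th note of each cell is E2, A2, D3.
Each moves up a 4th. Continuing: G3 → C4 → F4.

F4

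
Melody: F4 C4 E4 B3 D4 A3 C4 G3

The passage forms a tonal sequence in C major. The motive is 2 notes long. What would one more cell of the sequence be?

B3 F3

The 2-note cells begin on F4, E4, D4, C4 — each down a 2nd from the last.
So cell 5 is B3 F3.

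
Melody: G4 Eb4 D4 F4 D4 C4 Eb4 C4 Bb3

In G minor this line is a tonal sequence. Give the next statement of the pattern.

D4 Bb3 A3

The 3-note cells begin on G4, F4, Eb4 — each down a 2nd from the last.
Statement 4 starts on D4 and keeps the same diatonic contour: D4 Bb3 A3.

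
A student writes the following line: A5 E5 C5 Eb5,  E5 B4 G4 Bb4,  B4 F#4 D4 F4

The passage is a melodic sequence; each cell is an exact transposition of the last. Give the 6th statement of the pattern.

Taking 4-note groups, the heads are A5, E5, B4: the pattern moves down a 4th.
Carrying on: F#4 → C#4 → G#3.
From G#3 the exact shape gives G#3 D#3 B2 D3.

G#3 D#3 B2 D3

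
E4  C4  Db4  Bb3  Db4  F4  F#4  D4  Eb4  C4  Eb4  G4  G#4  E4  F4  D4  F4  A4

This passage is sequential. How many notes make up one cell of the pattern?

Try groups of 6 (3 cells in 18 notes):
E4 C4 Db4 Bb3 Db4 F4 | F#4 D4 Eb4 C4 Eb4 G4 | G#4 E4 F4 D4 F4 A4
Each cell is the previous one up a 2nd — so the unit is 6 notes.

6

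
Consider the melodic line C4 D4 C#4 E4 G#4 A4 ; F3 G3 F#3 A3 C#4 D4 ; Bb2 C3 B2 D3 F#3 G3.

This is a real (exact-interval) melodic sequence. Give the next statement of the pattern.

Eb2 F2 E2 G2 B2 C3

Unit = 6 notes; the statements start on C4, F3, Bb2, moving down a 5th each time.
Statement 4 starts on Eb2 and keeps the same exact contour: Eb2 F2 E2 G2 B2 C3.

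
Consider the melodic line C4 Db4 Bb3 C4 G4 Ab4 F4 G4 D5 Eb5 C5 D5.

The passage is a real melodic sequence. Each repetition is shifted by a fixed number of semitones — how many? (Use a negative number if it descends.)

With a 4-note motive the entries are C4, G4, D5, each up a 5th from the previous.
C4→G4 is 67 − 60 = 7 semitones.

7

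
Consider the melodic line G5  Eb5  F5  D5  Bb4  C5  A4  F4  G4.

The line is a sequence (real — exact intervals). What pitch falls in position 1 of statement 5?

B3

With 3-note cells, note 1 of each statement runs G5, D5, A4.
Extending down a 4th: E4 → B3.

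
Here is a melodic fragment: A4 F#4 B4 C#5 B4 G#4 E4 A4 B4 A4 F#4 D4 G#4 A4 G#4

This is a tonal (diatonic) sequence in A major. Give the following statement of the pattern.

E4 C#4 F#4 G#4 F#4

Taking 5-note groups, the heads are A4, G#4, F#4: the pattern moves down a 2nd.
From E4 the diatonic shape gives E4 C#4 F#4 G#4 F#4.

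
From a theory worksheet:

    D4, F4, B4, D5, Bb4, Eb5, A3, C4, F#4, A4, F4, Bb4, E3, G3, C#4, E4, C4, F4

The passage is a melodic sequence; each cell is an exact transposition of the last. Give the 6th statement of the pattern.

C#2 E2 A#2 C#3 A2 D3

Unit = 6 notes; the statements start on D4, A3, E3, moving down a 4th each time.
Continuing the starts: B2 → F#2 → C#2.
From C#2 the exact shape gives C#2 E2 A#2 C#3 A2 D3.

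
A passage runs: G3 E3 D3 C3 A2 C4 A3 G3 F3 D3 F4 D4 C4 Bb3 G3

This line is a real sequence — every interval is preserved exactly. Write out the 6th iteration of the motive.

Ab5 F5 Eb5 Db5 Bb4

Taking 5-note groups, the heads are G3, C4, F4: the pattern moves up a 4th.
Extending up a 4th: Bb4 → Eb5 → Ab5.
So cell 6 is Ab5 F5 Eb5 Db5 Bb4.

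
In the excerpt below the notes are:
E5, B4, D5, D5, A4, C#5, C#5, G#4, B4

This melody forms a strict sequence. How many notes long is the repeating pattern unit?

3

There are 9 notes; a 3-note unit gives 3 cells:
E5 B4 D5 | D5 A4 C#5 | C#5 G#4 B4
Each cell is the previous one down a 2nd — so the unit is 3 notes.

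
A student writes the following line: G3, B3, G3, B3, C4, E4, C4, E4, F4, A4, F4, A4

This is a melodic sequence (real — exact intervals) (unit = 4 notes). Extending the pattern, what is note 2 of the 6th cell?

C6

Grouping in 4s, the 2nd note of each cell is B3, E4, A4.
Each moves up a 4th. Continuing: D5 → G5 → C6.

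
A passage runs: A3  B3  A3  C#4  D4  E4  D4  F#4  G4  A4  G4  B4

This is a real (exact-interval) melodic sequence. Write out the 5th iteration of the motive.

Taking 4-note groups, the heads are A3, D4, G4: the pattern moves up a 4th.
Extending up a 4th: C5 → F5.
So cell 5 is F5 G5 F5 A5.

F5 G5 F5 A5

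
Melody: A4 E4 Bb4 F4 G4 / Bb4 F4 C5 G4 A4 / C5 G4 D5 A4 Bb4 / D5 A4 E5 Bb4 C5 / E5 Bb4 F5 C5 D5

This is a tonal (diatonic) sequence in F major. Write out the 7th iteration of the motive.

The 5-note cells begin on A4, Bb4, C5, D5, E5 — each up a 2nd from the last.
Carrying on: F5 → G5.
So cell 7 is G5 D5 A5 E5 F5.

G5 D5 A5 E5 F5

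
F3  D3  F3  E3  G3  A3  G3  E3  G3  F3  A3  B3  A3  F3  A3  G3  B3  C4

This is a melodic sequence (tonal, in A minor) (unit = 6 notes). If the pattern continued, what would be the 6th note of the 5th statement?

Grouping in 6s, the 6th note of each cell is A3, B3, C4.
Each moves up a 2nd. Continuing: D4 → E4.

E4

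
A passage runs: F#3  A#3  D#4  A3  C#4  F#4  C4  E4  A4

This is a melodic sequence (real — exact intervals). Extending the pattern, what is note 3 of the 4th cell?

The unit is 3 notes. Position-3 pitches of the 3 shown cells: D#4, F#4, A4.
Each moves up a 3rd; the next is C5.

C5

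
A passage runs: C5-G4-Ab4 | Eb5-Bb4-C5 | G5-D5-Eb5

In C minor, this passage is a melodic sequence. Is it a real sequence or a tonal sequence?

tonal

Every note is diatonic to C minor.
Cell 1 has +1 semitones from note 2 to 3, but cell 2 has +2 — the interval quality changes while the contour stays the same, which is the hallmark of a tonal sequence.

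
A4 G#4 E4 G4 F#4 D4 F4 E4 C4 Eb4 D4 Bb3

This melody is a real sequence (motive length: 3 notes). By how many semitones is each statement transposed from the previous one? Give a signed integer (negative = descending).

The 3-note cells begin on A4, G4, F4, Eb4 — each down a 2nd from the last.
A4→G4 is 67 − 69 = -2 semitones.

-2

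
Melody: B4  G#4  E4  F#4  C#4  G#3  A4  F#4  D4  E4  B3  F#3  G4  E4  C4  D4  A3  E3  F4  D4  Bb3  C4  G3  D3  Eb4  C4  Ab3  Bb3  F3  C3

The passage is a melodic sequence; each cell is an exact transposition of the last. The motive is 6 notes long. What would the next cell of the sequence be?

Db4 Bb3 Gb3 Ab3 Eb3 Bb2

With a 6-note motive the entries are B4, A4, G4, F4, Eb4, each down a 2nd from the previous.
Statement 6 starts on Db4 and keeps the same exact contour: Db4 Bb3 Gb3 Ab3 Eb3 Bb2.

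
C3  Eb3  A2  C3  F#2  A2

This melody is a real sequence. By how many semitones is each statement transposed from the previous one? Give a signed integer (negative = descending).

With a 2-note motive the entries are C3, A2, F#2, each down a 3rd from the previous.
Counting half-steps from C3 to A2: -3.

-3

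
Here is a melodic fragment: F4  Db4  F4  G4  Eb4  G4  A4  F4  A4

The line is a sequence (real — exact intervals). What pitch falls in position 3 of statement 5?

C#5

Grouping in 3s, the 3rd note of each cell is F4, G4, A4.
Carrying that up a 2nd forward: B4 → C#5.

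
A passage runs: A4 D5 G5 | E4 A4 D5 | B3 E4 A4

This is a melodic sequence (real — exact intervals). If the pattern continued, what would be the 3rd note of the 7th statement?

With 3-note cells, note 3 of each statement runs G5, D5, A4.
Carrying that down a 4th forward: E4 → B3 → F#3 → C#3.

C#3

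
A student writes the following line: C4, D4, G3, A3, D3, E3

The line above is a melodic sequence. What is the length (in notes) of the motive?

2

Try groups of 2 (3 cells in 6 notes):
C4 D4 | G3 A3 | D3 E3
Each cell is the previous one down a 4th — so the unit is 2 notes.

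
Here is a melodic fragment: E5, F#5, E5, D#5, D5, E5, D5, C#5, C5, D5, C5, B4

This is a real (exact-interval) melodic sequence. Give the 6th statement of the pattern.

Unit = 4 notes; the statements start on E5, D5, C5, moving down a 2nd each time.
Continuing the starts: Bb4 → Ab4 → Gb4.
Statement 6 starts on Gb4 and keeps the same exact contour: Gb4 Ab4 Gb4 F4.

Gb4 Ab4 Gb4 F4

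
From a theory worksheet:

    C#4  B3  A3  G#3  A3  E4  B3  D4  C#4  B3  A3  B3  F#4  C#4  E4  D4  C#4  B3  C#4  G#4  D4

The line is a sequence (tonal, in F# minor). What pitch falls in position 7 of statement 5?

With 7-note cells, note 7 of each statement runs B3, C#4, D4.
Each moves up a 2nd. Continuing: E4 → F#4.

F#4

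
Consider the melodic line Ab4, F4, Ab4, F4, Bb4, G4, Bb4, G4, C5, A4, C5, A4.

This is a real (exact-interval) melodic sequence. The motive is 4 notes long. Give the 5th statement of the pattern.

Unit = 4 notes; the statements start on Ab4, Bb4, C5, moving up a 2nd each time.
Carrying on: D5 → E5.
Statement 5 starts on E5 and keeps the same exact contour: E5 C#5 E5 C#5.

E5 C#5 E5 C#5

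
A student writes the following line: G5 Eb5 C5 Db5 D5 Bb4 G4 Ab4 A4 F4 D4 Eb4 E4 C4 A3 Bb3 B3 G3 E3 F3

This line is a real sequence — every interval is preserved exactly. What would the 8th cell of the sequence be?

G#2 E2 C#2 D2

The 4-note cells begin on G5, D5, A4, E4, B3 — each down a 4th from the last.
Extending down a 4th: F#3 → C#3 → G#2.
From G#2 the exact shape gives G#2 E2 C#2 D2.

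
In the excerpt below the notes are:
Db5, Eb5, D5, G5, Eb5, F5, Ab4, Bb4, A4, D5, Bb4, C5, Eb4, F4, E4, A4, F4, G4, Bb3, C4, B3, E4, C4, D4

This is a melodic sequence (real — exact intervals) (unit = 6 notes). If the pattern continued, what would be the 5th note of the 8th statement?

E2

With 6-note cells, note 5 of each statement runs Eb5, Bb4, F4, C4.
Each moves down a 4th. Continuing: G3 → D3 → A2 → E2.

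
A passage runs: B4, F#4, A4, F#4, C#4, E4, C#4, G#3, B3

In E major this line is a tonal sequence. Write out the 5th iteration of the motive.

Taking 3-note groups, the heads are B4, F#4, C#4: the pattern moves down a 4th.
Continuing the starts: G#3 → D#3.
Statement 5 starts on D#3 and keeps the same diatonic contour: D#3 A2 C#3.

D#3 A2 C#3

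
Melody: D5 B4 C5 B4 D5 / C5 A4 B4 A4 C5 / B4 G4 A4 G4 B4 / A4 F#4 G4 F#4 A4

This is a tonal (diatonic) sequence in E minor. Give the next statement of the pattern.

G4 E4 F#4 E4 G4

With a 5-note motive the entries are D5, C5, B4, A4, each down a 2nd from the previous.
Statement 5 starts on G4 and keeps the same diatonic contour: G4 E4 F#4 E4 G4.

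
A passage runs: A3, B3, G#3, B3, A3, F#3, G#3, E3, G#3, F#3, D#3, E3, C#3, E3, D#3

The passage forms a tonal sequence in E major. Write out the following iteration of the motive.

B2 C#3 A2 C#3 B2

Unit = 5 notes; the statements start on A3, F#3, D#3, moving down a 3rd each time.
From B2 the diatonic shape gives B2 C#3 A2 C#3 B2.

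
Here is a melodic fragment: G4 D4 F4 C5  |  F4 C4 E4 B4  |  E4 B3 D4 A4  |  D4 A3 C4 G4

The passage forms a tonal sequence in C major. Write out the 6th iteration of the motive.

Taking 4-note groups, the heads are G4, F4, E4, D4: the pattern moves down a 2nd.
Continuing the starts: C4 → B3.
From B3 the diatonic shape gives B3 F3 A3 E4.

B3 F3 A3 E4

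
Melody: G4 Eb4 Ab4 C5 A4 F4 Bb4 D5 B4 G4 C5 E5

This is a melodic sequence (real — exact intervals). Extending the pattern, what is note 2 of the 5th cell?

With 4-note cells, note 2 of each statement runs Eb4, F4, G4.
Extending up a 2nd: A4 → B4.

B4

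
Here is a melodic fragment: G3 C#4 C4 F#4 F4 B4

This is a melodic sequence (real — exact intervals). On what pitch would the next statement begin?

Bb4

Unit = 2 notes; the statements start on G3, C4, F4, moving up a 4th each time.
One more step up a 4th gives Bb4.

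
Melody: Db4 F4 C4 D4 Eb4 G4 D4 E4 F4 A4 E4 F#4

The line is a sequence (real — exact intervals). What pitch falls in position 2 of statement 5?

With 4-note cells, note 2 of each statement runs F4, G4, A4.
Carrying that up a 2nd forward: B4 → C#5.

C#5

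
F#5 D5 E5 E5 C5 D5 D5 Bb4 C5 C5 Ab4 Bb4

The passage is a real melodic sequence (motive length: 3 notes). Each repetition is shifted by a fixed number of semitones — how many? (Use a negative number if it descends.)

The 3-note cells begin on F#5, E5, D5, C5 — each down a 2nd from the last.
F#5 to E5 spans -2 semitones.

-2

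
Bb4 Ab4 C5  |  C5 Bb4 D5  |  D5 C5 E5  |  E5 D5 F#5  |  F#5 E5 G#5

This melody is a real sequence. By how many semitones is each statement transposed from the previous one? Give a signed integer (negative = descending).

Unit = 3 notes; the statements start on Bb4, C5, D5, E5, F#5, moving up a 2nd each time.
Bb4→C5 is 72 − 70 = 2 semitones.

2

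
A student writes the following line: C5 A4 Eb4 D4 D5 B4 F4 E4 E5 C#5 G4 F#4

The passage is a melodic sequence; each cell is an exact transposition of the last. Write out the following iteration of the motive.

F#5 D#5 A4 G#4

Taking 4-note groups, the heads are C5, D5, E5: the pattern moves up a 2nd.
From F#5 the exact shape gives F#5 D#5 A4 G#4.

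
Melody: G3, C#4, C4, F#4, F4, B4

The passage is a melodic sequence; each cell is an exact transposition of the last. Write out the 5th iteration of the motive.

Unit = 2 notes; the statements start on G3, C4, F4, moving up a 4th each time.
Carrying on: Bb4 → Eb5.
From Eb5 the exact shape gives Eb5 A5.

Eb5 A5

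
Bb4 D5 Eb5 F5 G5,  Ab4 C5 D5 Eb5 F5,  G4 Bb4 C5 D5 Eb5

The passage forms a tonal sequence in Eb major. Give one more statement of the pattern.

The 5-note cells begin on Bb4, Ab4, G4 — each down a 2nd from the last.
From F4 the diatonic shape gives F4 Ab4 Bb4 C5 D5.

F4 Ab4 Bb4 C5 D5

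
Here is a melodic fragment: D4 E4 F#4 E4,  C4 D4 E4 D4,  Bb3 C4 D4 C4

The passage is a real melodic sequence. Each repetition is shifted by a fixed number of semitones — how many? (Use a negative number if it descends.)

-2

With a 4-note motive the entries are D4, C4, Bb3, each down a 2nd from the previous.
D4→C4 is 60 − 62 = -2 semitones.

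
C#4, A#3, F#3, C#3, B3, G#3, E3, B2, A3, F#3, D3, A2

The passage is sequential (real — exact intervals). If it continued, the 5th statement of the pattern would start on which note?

Taking 4-note groups, the heads are C#4, B3, A3: the pattern moves down a 2nd.
Continuing: G3 → F3. Statement 5 starts on F3.

F3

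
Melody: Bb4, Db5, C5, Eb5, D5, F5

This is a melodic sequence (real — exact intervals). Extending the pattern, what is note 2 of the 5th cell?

Grouping in 2s, the 2nd note of each cell is Db5, Eb5, F5.
Extending up a 2nd: G5 → A5.

A5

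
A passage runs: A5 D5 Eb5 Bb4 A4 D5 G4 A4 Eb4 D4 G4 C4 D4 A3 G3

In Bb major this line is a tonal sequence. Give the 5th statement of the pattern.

Unit = 5 notes; the statements start on A5, D5, G4, moving down a 5th each time.
Extending down a 5th: C4 → F3.
Statement 5 starts on F3 and keeps the same diatonic contour: F3 Bb2 C3 G2 F2.

F3 Bb2 C3 G2 F2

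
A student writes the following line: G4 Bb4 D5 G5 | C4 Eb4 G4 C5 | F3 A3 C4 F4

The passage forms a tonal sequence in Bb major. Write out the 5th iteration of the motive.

Unit = 4 notes; the statements start on G4, C4, F3, moving down a 5th each time.
Extending down a 5th: Bb2 → Eb2.
Statement 5 starts on Eb2 and keeps the same diatonic contour: Eb2 G2 Bb2 Eb3.

Eb2 G2 Bb2 Eb3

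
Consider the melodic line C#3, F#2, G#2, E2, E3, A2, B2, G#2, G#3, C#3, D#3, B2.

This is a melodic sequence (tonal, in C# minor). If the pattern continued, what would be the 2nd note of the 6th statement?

The unit is 4 notes. Position-2 pitches of the 3 shown cells: F#2, A2, C#3.
Each moves up a 3rd. Continuing: E3 → G#3 → B3.

B3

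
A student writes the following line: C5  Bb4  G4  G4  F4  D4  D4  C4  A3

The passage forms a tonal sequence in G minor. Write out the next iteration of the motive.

Taking 3-note groups, the heads are C5, G4, D4: the pattern moves down a 4th.
So cell 4 is A3 G3 Eb3.

A3 G3 Eb3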